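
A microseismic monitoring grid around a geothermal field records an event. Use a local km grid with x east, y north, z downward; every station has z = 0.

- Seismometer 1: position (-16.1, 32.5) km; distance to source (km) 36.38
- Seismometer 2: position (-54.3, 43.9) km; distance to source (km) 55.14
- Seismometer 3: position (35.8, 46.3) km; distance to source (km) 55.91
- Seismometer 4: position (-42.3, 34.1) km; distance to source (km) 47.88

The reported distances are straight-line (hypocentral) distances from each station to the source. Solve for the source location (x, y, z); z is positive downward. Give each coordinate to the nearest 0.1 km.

x ≈ -9.8 km, y ≈ 48.0 km, depth ≈ 32.3 km

Each station gives a sphere (x−x_i)² + (y−y_i)² + z² = d_i² (stations at z=0).
Subtracting the Seismometer 1 sphere from Seismometer 2 and Seismometer 3: z² cancels, leaving linear equations in x and y:
-76.4 x + 22.8 y = 1843.32
103.8 x + 27.6 y = 307.45
Solving: x ≈ -9.802, y ≈ 48.003 km (keep extra digits for the depth step; rounded: -9.8, 48.0).
Then from the Seismometer 1 sphere: z² = 36.38² − (x + 16.1)² − (y − 32.5)² with x = -9.802, y = 48.003, so z ≈ 32.303 ≈ 32.3 km.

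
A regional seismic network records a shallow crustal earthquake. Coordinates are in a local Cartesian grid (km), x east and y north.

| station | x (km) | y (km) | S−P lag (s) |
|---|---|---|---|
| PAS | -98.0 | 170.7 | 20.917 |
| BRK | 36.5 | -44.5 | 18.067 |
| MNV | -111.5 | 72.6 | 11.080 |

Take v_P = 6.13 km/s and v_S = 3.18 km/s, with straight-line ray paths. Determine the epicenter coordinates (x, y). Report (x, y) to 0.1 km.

Distance from S−P lag: d = Δt · v_P v_S / (v_P − v_S) = Δt · (6.13·3.18)/(6.13−3.18) ≈ 6.6079·Δt.
So d_PAS = 138.22, d_BRK = 119.39, d_MNV = 73.22 km.
Circle about each station: (x + 98.0)² + (y − 170.7)² = 138.22²; (x − 36.5)² + (y + 44.5)² = 119.39²; (x + 111.5)² + (y − 72.6)² = 73.22².
Subtracting pairs of circle equations eliminates x²+y² and gives linear equations (the radical axes):
269.0 x − 430.4 y = -30579.19
-27.0 x − 196.2 y = -7295.88
Solving the 2×2 system: x ≈ -44.4, y ≈ 43.3 km.

-44.4 km east, 43.3 km north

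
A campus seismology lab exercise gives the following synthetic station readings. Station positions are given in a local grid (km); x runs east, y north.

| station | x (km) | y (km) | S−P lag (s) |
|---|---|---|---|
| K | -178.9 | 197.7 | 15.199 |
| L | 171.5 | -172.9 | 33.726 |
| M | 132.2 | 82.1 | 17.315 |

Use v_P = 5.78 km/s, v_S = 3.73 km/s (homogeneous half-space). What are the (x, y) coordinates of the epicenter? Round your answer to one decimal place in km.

-48.4 km east, 105.4 km north

Distance from S−P lag: d = Δt · v_P v_S / (v_P − v_S) = Δt · (5.78·3.73)/(5.78−3.73) ≈ 10.5168·Δt.
So d_K = 159.84, d_L = 354.69, d_M = 182.10 km.
Circle about each station: (x + 178.9)² + (y − 197.7)² = 159.84²; (x − 171.5)² + (y + 172.9)² = 354.69²; (x − 132.2)² + (y − 82.1)² = 182.10².
Subtracting pairs of circle equations eliminates x²+y² and gives linear equations (the radical axes):
700.8 x − 741.2 y = -112040.01
622.2 x − 231.2 y = -54484.83
Solving the 2×2 system: x ≈ -48.4, y ≈ 105.4 km.
Check against K (with the unrounded x, y): √((x + 178.9)²+(y − 197.7)²) = 159.84 ≈ 159.84 km. ✓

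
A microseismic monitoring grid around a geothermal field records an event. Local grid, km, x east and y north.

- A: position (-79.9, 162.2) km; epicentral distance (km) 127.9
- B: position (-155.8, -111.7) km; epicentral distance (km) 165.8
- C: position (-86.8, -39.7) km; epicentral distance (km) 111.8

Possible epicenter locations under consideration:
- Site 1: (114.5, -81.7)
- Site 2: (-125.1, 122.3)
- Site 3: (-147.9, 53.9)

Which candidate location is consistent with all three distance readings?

For each candidate, compare |candidate − station| to the reported distance:
Site 1: residuals A 184.0, B 106.2, C 93.8 → max 184.0 km
Site 2: residuals A 67.6, B 70.2, C 54.7 → max 70.2 km
Site 3: residuals A 0.0, B 0.0, C 0.0 → max 0.0 km
Only Site 3 has all residuals ≈ 0.

Site 3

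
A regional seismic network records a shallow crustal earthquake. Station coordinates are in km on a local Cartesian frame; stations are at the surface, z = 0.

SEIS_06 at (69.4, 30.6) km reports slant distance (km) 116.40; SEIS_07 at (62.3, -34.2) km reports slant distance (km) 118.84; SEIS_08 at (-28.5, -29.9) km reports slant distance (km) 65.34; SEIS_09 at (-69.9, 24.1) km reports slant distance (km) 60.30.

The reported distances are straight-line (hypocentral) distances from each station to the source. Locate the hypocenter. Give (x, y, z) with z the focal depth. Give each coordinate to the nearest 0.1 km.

x ≈ -35.2 km, y ≈ 13.7 km, depth ≈ 48.2 km

Each station gives a sphere (x−x_i)² + (y−y_i)² + z² = d_i² (stations at z=0).
Subtracting the SEIS_06 sphere from SEIS_07 and SEIS_08: z² cancels, leaving linear equations in x and y:
-14.2 x − 129.6 y = -1275.78
-195.8 x − 121.0 y = 5233.18
Solving: x ≈ -35.194, y ≈ 13.700 km (keep extra digits for the depth step; rounded: -35.2, 13.7).
Then from the SEIS_06 sphere: z² = 116.40² − (x − 69.4)² − (y − 30.6)² with x = -35.194, y = 13.700, so z ≈ 48.202 ≈ 48.2 km.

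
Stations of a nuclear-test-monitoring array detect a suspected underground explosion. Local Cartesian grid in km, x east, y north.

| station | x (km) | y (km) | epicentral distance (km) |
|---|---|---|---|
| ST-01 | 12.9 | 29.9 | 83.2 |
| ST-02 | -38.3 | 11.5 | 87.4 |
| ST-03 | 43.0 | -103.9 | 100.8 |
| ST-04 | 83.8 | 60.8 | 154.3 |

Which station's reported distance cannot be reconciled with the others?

ST-02

Solve using three stations at a time. Using ST-01, ST-03, ST-04 (subtract circle equations pairwise → linear system) gives (x, y) ≈ (-34.0, -38.8).
Distances from that point to each station vs reported:
  ST-01: calculated 83.2 vs reported 83.2 → residual 0.0 km
  ST-02: calculated 50.5 vs reported 87.4 → residual 36.9 km
  ST-03: calculated 100.8 vs reported 100.8 → residual 0.0 km
  ST-04: calculated 154.3 vs reported 154.3 → residual 0.0 km
ST-01, ST-03, ST-04 are mutually consistent (residuals ≈ 0); ST-02 is off by 36.9 km.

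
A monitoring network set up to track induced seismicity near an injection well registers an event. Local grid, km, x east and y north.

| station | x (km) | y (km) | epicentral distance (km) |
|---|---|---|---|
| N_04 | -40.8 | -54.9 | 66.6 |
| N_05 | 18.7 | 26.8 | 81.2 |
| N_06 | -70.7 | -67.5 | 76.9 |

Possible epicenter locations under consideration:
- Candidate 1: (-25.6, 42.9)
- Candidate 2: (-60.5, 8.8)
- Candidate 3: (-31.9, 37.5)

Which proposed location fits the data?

Candidate 2

For each candidate, compare |candidate − station| to the reported distance:
Candidate 1: residuals N_04 32.4, N_05 34.1, N_06 42.4 → max 42.4 km
Candidate 2: residuals N_04 0.1, N_05 0.0, N_06 0.1 → max 0.1 km
Candidate 3: residuals N_04 26.2, N_05 29.5, N_06 35.0 → max 35.0 km
Only Candidate 2 has all residuals ≈ 0.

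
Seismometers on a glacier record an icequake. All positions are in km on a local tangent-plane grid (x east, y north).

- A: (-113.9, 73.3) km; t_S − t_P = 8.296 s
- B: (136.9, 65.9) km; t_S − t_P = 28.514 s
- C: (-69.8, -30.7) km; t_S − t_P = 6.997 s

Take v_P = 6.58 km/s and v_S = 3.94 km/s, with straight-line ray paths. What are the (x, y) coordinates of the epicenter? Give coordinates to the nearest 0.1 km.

-133.8 km east, -5.7 km north

Distance from S−P lag: d = Δt · v_P v_S / (v_P − v_S) = Δt · (6.58·3.94)/(6.58−3.94) ≈ 9.8202·Δt.
So d_A = 81.47, d_B = 280.01, d_C = 68.71 km.
Circle about each station: (x + 113.9)² + (y − 73.3)² = 81.47²; (x − 136.9)² + (y − 65.9)² = 280.01²; (x + 69.8)² + (y + 30.7)² = 68.71².
Subtracting the A equation from the B and C equations removes the quadratic terms:
501.6 x − 14.8 y = -67029.92
88.2 x − 208.0 y = -10615.27
Solving the 2×2 system: x ≈ -133.8, y ≈ -5.7 km.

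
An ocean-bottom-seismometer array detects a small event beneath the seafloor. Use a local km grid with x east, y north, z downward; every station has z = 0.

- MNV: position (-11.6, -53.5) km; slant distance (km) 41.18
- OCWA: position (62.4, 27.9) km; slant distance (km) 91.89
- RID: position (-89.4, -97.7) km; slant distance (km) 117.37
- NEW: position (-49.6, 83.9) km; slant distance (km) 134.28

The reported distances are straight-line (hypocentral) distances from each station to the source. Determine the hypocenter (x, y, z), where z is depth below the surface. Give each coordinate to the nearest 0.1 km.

Each station gives a sphere (x−x_i)² + (y−y_i)² + z² = d_i² (stations at z=0).
Subtracting the MNV sphere from OCWA and RID: z² cancels, leaving linear equations in x and y:
148.0 x + 162.8 y = -5072.62
-155.6 x − 88.4 y = 2460.92
Solving: x ≈ 3.901, y ≈ -34.705 km (keep extra digits for the depth step; rounded: 3.9, -34.7).
Then from the MNV sphere: z² = 41.18² − (x + 11.6)² − (y + 53.5)² with x = 3.901, y = -34.705, so z ≈ 33.200 ≈ 33.2 km.

x ≈ 3.9 km, y ≈ -34.7 km, depth ≈ 33.2 km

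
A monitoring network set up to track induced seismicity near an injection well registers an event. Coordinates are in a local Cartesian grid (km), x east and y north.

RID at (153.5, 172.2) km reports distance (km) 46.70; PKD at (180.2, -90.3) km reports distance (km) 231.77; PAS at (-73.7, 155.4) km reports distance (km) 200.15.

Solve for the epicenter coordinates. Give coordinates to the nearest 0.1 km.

Circle about each station: (x − 153.5)² + (y − 172.2)² = 46.70²; (x − 180.2)² + (y + 90.3)² = 231.77²; (x + 73.7)² + (y − 155.4)² = 200.15².
Subtracting pairs of circle equations eliminates x²+y² and gives linear equations (the radical axes):
53.4 x − 525.0 y = -64125.40
-454.4 x − 33.6 y = -61513.37
Solving the 2×2 system: x ≈ 125.4, y ≈ 134.9 km.

x ≈ 125.4 km, y ≈ 134.9 km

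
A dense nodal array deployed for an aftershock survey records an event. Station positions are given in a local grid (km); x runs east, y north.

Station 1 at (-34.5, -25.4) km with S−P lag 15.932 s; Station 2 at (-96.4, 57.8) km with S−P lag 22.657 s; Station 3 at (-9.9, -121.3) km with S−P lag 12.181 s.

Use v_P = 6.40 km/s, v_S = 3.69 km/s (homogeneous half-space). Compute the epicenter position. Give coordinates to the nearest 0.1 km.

(-114.6, -138.8)

Distance from S−P lag: d = Δt · v_P v_S / (v_P − v_S) = Δt · (6.40·3.69)/(6.40−3.69) ≈ 8.7144·Δt.
So d_Station 1 = 138.84, d_Station 2 = 197.44, d_Station 3 = 106.15 km.
Circle about each station: (x + 34.5)² + (y + 25.4)² = 138.84²; (x + 96.4)² + (y − 57.8)² = 197.44²; (x + 9.9)² + (y + 121.3)² = 106.15².
Subtracting the Station 1 equation from the Station 2 and Station 3 equations removes the quadratic terms:
-123.8 x + 166.4 y = -8907.62
49.2 x − 191.8 y = 20985.01
Solving the 2×2 system: x ≈ -114.6, y ≈ -138.8 km.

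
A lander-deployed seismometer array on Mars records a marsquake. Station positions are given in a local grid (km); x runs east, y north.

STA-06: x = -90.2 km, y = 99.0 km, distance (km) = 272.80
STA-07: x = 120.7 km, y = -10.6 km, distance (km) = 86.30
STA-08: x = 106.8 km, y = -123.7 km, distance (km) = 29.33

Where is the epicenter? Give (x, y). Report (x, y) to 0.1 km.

(101.8, -94.8)

Circle about each station: (x + 90.2)² + (y − 99.0)² = 272.80²; (x − 120.7)² + (y + 10.6)² = 86.30²; (x − 106.8)² + (y + 123.7)² = 29.33².
Subtracting the STA-06 equation from the STA-07 and STA-08 equations removes the quadratic terms:
421.8 x − 219.2 y = 63715.96
394.0 x − 445.4 y = 82330.48
Solving the 2×2 system: x ≈ 101.8, y ≈ -94.8 km.
Check against STA-06 (with the unrounded x, y): √((x + 90.2)²+(y − 99.0)²) = 272.80 ≈ 272.80 km. ✓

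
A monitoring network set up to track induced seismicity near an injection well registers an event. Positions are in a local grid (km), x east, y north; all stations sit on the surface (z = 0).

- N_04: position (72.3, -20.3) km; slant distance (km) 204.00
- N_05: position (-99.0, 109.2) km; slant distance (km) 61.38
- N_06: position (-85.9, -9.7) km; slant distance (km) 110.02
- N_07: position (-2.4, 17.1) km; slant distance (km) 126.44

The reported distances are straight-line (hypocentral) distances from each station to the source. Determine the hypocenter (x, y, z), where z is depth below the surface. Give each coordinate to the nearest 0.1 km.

Each station gives a sphere (x−x_i)² + (y−y_i)² + z² = d_i² (stations at z=0).
Subtracting the N_04 sphere from N_05 and N_06: z² cancels, leaving linear equations in x and y:
-342.6 x + 259.0 y = 53934.76
-316.4 x + 21.2 y = 31345.12
Solving: x ≈ -93.392, y ≈ 84.705 km (keep extra digits for the depth step; rounded: -93.4, 84.7).
Then from the N_04 sphere: z² = 204.00² − (x − 72.3)² − (y + 20.3)² with x = -93.392, y = 84.705, so z ≈ 56.001 ≈ 56.0 km.

x ≈ -93.4 km, y ≈ 84.7 km, depth ≈ 56.0 km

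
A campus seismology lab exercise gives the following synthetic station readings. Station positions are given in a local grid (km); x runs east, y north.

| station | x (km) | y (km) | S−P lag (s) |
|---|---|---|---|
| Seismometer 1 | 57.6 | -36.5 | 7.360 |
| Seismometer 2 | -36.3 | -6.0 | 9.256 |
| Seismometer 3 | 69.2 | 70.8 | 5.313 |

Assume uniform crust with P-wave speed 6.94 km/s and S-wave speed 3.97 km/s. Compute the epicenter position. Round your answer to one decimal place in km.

41.7 km east, 29.9 km north

Distance from S−P lag: d = Δt · v_P v_S / (v_P − v_S) = Δt · (6.94·3.97)/(6.94−3.97) ≈ 9.2767·Δt.
So d_Seismometer 1 = 68.28, d_Seismometer 2 = 85.87, d_Seismometer 3 = 49.29 km.
Circle about each station: (x − 57.6)² + (y + 36.5)² = 68.28²; (x + 36.3)² + (y + 6.0)² = 85.87²; (x − 69.2)² + (y − 70.8)² = 49.29².
Subtracting the Seismometer 1 equation from the Seismometer 2 and Seismometer 3 equations removes the quadratic terms:
-187.8 x + 61.0 y = -6007.82
23.2 x + 214.6 y = 7383.92
Solving the 2×2 system: x ≈ 41.7, y ≈ 29.9 km.
Check against Seismometer 1 (with the unrounded x, y): √((x − 57.6)²+(y + 36.5)²) = 68.28 ≈ 68.28 km. ✓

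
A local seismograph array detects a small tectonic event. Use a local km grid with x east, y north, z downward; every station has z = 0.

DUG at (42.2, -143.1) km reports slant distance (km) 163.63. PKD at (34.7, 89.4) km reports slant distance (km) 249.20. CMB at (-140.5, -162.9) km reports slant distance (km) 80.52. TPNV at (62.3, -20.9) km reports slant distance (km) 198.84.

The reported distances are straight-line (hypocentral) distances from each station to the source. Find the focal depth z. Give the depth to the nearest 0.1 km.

Each station gives a sphere (x−x_i)² + (y−y_i)² + z² = d_i² (stations at z=0).
Subtracting the DUG sphere from PKD and CMB: z² cancels, leaving linear equations in x and y:
-15.0 x + 465.0 y = -48387.86
-365.4 x − 39.6 y = 44309.52
Solving: x ≈ -109.602, y ≈ -107.595 km (keep extra digits for the depth step; rounded: -109.6, -107.6).
Then from the DUG sphere: z² = 163.63² − (x − 42.2)² − (y + 143.1)² with x = -109.602, y = -107.595, so z ≈ 49.702 ≈ 49.7 km.
Check against TPNV (with the unrounded solution): distance 198.84 ≈ 198.84 km. ✓

49.7 km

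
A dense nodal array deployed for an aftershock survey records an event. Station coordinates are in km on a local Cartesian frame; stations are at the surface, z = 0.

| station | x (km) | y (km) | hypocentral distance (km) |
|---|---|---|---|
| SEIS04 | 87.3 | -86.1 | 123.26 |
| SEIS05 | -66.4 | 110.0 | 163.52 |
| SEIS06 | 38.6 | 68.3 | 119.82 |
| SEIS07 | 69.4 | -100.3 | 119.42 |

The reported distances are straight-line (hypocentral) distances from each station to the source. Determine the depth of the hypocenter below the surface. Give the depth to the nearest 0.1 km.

Each station gives a sphere (x−x_i)² + (y−y_i)² + z² = d_i² (stations at z=0).
Subtracting the SEIS04 sphere from SEIS05 and SEIS06: z² cancels, leaving linear equations in x and y:
-307.4 x + 392.2 y = -10071.30
-97.4 x + 308.8 y = -8043.45
Solving: x ≈ -0.787, y ≈ -26.296 km (keep extra digits for the depth step; rounded: -0.8, -26.3).
Then from the SEIS04 sphere: z² = 123.26² − (x − 87.3)² − (y + 86.1)² with x = -0.787, y = -26.296, so z ≈ 62.106 ≈ 62.1 km.

z ≈ 62.1 km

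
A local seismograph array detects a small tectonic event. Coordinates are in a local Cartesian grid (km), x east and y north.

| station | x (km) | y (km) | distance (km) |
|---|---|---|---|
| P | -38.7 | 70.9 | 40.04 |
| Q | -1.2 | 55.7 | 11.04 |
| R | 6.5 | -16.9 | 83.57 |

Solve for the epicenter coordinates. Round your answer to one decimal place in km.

x ≈ 1.1 km, y ≈ 66.5 km

Circle about each station: (x + 38.7)² + (y − 70.9)² = 40.04²; (x + 1.2)² + (y − 55.7)² = 11.04²; (x − 6.5)² + (y + 16.9)² = 83.57².
Subtracting the P equation from the Q and R equations removes the quadratic terms:
75.0 x − 30.4 y = -1939.25
90.4 x − 175.6 y = -11577.38
Solving the 2×2 system: x ≈ 1.1, y ≈ 66.5 km.
Check against P (with the unrounded x, y): √((x + 38.7)²+(y − 70.9)²) = 40.04 ≈ 40.04 km. ✓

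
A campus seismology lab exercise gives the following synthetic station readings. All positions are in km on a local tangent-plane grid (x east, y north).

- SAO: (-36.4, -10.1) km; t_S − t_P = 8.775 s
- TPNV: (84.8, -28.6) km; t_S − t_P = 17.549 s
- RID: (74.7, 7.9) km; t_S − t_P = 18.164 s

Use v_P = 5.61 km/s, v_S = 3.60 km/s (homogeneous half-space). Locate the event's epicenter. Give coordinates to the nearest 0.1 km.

Distance from S−P lag: d = Δt · v_P v_S / (v_P − v_S) = Δt · (5.61·3.60)/(5.61−3.60) ≈ 10.0478·Δt.
So d_SAO = 88.17, d_TPNV = 176.33, d_RID = 182.51 km.
Circle about each station: (x + 36.4)² + (y + 10.1)² = 88.17²; (x − 84.8)² + (y + 28.6)² = 176.33²; (x − 74.7)² + (y − 7.9)² = 182.51².
Subtracting pairs of circle equations eliminates x²+y² and gives linear equations (the radical axes):
242.4 x − 37.0 y = -16736.29
222.2 x + 36.0 y = -21320.42
Solving the 2×2 system: x ≈ -82.1, y ≈ -85.5 km.
Check against SAO (with the unrounded x, y): √((x + 36.4)²+(y + 10.1)²) = 88.18 ≈ 88.17 km. ✓

-82.1 km east, -85.5 km north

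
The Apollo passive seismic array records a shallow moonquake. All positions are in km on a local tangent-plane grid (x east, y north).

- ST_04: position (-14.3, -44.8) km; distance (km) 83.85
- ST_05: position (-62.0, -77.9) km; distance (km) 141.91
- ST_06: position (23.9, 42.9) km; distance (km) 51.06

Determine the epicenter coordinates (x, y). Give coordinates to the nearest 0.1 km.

x ≈ 55.0 km, y ≈ 2.4 km

Circle about each station: (x + 14.3)² + (y + 44.8)² = 83.85²; (x + 62.0)² + (y + 77.9)² = 141.91²; (x − 23.9)² + (y − 42.9)² = 51.06².
Subtracting pairs of circle equations eliminates x²+y² and gives linear equations (the radical axes):
-95.4 x − 66.2 y = -5406.75
76.4 x + 175.4 y = 4623.79
Solving the 2×2 system: x ≈ 55.0, y ≈ 2.4 km.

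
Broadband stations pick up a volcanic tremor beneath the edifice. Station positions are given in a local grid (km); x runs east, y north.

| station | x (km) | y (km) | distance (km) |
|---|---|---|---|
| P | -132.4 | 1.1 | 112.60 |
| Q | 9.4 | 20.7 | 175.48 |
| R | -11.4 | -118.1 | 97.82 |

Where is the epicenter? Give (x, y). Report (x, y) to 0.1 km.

Circle about each station: (x + 132.4)² + (y − 1.1)² = 112.60²; (x − 9.4)² + (y − 20.7)² = 175.48²; (x + 11.4)² + (y + 118.1)² = 97.82².
Subtracting the P equation from the Q and R equations removes the quadratic terms:
283.6 x + 39.2 y = -35128.59
242.0 x − 238.4 y = -343.39
Solving the 2×2 system: x ≈ -108.8, y ≈ -109.0 km.
Check against P (with the unrounded x, y): √((x + 132.4)²+(y − 1.1)²) = 112.60 ≈ 112.60 km. ✓

x ≈ -108.8 km, y ≈ -109.0 km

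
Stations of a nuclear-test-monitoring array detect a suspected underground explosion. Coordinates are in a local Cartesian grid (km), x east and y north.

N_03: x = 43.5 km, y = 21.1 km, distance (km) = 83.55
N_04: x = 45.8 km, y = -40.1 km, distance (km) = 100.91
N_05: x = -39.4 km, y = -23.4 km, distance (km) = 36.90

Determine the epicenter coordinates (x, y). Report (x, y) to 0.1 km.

Circle about each station: (x − 43.5)² + (y − 21.1)² = 83.55²; (x − 45.8)² + (y + 40.1)² = 100.91²; (x + 39.4)² + (y + 23.4)² = 36.90².
Subtracting the N_03 equation from the N_04 and N_05 equations removes the quadratic terms:
4.6 x − 122.4 y = -1834.04
-165.8 x − 89.0 y = 5381.45
Solving the 2×2 system: x ≈ -39.7, y ≈ 13.5 km.

(-39.7, 13.5)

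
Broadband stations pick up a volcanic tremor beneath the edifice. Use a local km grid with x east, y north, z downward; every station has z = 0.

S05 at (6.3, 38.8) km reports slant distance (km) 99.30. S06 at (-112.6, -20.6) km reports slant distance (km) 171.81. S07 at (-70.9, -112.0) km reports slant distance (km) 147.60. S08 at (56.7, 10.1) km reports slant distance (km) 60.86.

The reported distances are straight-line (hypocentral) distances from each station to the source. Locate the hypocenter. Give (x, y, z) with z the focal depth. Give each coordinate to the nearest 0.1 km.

Each station gives a sphere (x−x_i)² + (y−y_i)² + z² = d_i² (stations at z=0).
Subtracting the S05 sphere from S06 and S07: z² cancels, leaving linear equations in x and y:
-237.8 x − 118.8 y = -8100.20
-154.4 x − 301.6 y = 4100.41
Solving: x ≈ 54.895, y ≈ -41.698 km (keep extra digits for the depth step; rounded: 54.9, -41.7).
Then from the S05 sphere: z² = 99.30² − (x − 6.3)² − (y − 38.8)² with x = 54.895, y = -41.698, so z ≈ 31.923 ≈ 31.9 km.

(54.9, -41.7, 31.9)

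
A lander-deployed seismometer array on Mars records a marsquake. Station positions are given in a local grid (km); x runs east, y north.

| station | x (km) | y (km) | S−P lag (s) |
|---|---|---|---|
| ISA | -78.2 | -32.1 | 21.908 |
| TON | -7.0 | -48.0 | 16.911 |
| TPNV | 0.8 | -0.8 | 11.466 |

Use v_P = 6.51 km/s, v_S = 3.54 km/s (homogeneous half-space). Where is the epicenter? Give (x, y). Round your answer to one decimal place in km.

Distance from S−P lag: d = Δt · v_P v_S / (v_P − v_S) = Δt · (6.51·3.54)/(6.51−3.54) ≈ 7.7594·Δt.
So d_ISA = 169.99, d_TON = 131.22, d_TPNV = 88.97 km.
Circle about each station: (x + 78.2)² + (y + 32.1)² = 169.99²; (x + 7.0)² + (y + 48.0)² = 131.22²; (x − 0.8)² + (y + 0.8)² = 88.97².
Subtracting the ISA equation from the TON and TPNV equations removes the quadratic terms:
142.4 x − 31.8 y = 6885.26
158.0 x + 62.6 y = 13836.57
Solving the 2×2 system: x ≈ 62.5, y ≈ 63.3 km.
Check against ISA (with the unrounded x, y): √((x + 78.2)²+(y + 32.1)²) = 169.99 ≈ 169.99 km. ✓

x ≈ 62.5 km, y ≈ 63.3 km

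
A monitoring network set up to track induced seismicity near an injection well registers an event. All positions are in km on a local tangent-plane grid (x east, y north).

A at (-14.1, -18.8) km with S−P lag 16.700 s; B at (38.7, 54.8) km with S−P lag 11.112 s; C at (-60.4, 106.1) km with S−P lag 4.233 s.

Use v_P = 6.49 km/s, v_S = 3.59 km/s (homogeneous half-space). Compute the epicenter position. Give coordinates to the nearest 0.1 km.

-27.5 km east, 114.7 km north

Distance from S−P lag: d = Δt · v_P v_S / (v_P − v_S) = Δt · (6.49·3.59)/(6.49−3.59) ≈ 8.0342·Δt.
So d_A = 134.17, d_B = 89.28, d_C = 34.01 km.
Circle about each station: (x + 14.1)² + (y + 18.8)² = 134.17²; (x − 38.7)² + (y − 54.8)² = 89.28²; (x + 60.4)² + (y − 106.1)² = 34.01².
Subtracting pairs of circle equations eliminates x²+y² and gives linear equations (the radical axes):
105.6 x + 147.2 y = 13979.15
-92.6 x + 249.8 y = 31198.03
Solving the 2×2 system: x ≈ -27.5, y ≈ 114.7 km.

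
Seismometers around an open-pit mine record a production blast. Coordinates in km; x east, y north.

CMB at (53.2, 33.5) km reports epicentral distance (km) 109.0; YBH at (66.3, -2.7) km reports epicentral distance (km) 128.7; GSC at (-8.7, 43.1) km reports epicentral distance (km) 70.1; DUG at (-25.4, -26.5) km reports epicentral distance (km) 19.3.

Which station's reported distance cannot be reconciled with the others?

Solve using three stations at a time. Using CMB, GSC, DUG (subtract circle equations pairwise → linear system) gives (x, y) ≈ (-42.8, -18.2).
Distances from that point to each station vs reported:
  CMB: calculated 109.0 vs reported 109.0 → residual 0.0 km
  YBH: calculated 110.2 vs reported 128.7 → residual 18.5 km
  GSC: calculated 70.1 vs reported 70.1 → residual 0.0 km
  DUG: calculated 19.3 vs reported 19.3 → residual 0.0 km
CMB, GSC, DUG are mutually consistent (residuals ≈ 0); YBH is off by 18.5 km.

YBH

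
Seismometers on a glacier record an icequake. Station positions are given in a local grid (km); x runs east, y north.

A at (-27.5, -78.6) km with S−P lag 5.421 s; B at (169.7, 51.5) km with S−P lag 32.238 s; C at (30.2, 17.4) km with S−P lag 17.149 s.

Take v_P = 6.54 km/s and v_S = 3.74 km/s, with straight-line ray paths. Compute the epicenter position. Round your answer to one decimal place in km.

x ≈ -73.2 km, y ≈ -91.0 km

Distance from S−P lag: d = Δt · v_P v_S / (v_P − v_S) = Δt · (6.54·3.74)/(6.54−3.74) ≈ 8.7356·Δt.
So d_A = 47.36, d_B = 281.62, d_C = 149.81 km.
Circle about each station: (x + 27.5)² + (y + 78.6)² = 47.36²; (x − 169.7)² + (y − 51.5)² = 281.62²; (x − 30.2)² + (y − 17.4)² = 149.81².
Subtracting pairs of circle equations eliminates x²+y² and gives linear equations (the radical axes):
394.4 x + 260.2 y = -52550.72
115.4 x + 192.0 y = -25919.48
Solving the 2×2 system: x ≈ -73.2, y ≈ -91.0 km.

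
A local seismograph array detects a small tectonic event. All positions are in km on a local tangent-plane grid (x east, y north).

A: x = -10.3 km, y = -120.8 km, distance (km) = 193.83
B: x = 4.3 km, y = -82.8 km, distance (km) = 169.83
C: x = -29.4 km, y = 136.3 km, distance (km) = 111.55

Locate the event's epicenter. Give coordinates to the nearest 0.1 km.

Circle about each station: (x + 10.3)² + (y + 120.8)² = 193.83²; (x − 4.3)² + (y + 82.8)² = 169.83²; (x + 29.4)² + (y − 136.3)² = 111.55².
Subtracting the A equation from the B and C equations removes the quadratic terms:
29.2 x + 76.0 y = 903.44
-38.2 x + 514.2 y = 29869.99
Solving the 2×2 system: x ≈ -100.8, y ≈ 50.6 km.

x ≈ -100.8 km, y ≈ 50.6 km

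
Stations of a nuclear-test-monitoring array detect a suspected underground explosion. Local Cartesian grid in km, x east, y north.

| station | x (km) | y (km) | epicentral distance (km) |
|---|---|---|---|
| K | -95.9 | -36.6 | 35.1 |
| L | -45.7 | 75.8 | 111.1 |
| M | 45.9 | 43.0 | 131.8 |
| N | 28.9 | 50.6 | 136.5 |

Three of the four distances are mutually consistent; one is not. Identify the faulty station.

N

Solve using three stations at a time. Using K, L, M (subtract circle equations pairwise → linear system) gives (x, y) ≈ (-60.9, -34.3).
Distances from that point to each station vs reported:
  K: calculated 35.1 vs reported 35.1 → residual 0.0 km
  L: calculated 111.1 vs reported 111.1 → residual 0.0 km
  M: calculated 131.8 vs reported 131.8 → residual 0.0 km
  N: calculated 123.5 vs reported 136.5 → residual 13.0 km
K, L, M are mutually consistent (residuals ≈ 0); N is off by 13.0 km.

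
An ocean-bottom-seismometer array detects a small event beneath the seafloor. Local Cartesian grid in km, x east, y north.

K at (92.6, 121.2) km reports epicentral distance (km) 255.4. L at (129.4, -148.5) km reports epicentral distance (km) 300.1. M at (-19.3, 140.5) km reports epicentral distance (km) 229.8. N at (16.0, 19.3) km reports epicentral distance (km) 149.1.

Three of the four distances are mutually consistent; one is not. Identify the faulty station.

Solve using three stations at a time. Using K, L, N (subtract circle equations pairwise → linear system) gives (x, y) ≈ (-131.9, -0.8).
Distances from that point to each station vs reported:
  K: calculated 255.5 vs reported 255.4 → residual 0.1 km
  L: calculated 300.2 vs reported 300.1 → residual 0.1 km
  M: calculated 180.6 vs reported 229.8 → residual 49.2 km
  N: calculated 149.3 vs reported 149.1 → residual 0.2 km
K, L, N are mutually consistent (residuals ≈ 0); M is off by 49.2 km.

M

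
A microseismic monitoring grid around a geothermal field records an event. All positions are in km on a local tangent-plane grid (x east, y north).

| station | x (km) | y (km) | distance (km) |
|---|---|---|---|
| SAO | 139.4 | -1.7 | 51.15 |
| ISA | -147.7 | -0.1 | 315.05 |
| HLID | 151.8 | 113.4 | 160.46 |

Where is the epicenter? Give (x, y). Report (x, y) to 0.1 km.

Circle about each station: (x − 139.4)² + (y + 1.7)² = 51.15²; (x + 147.7)² + (y + 0.1)² = 315.05²; (x − 151.8)² + (y − 113.4)² = 160.46².
Subtracting the SAO equation from the ISA and HLID equations removes the quadratic terms:
-574.2 x + 3.2 y = -94260.13
24.8 x + 230.2 y = -6663.54
Solving the 2×2 system: x ≈ 163.9, y ≈ -46.6 km.
Check against SAO (with the unrounded x, y): √((x − 139.4)²+(y + 1.7)²) = 51.15 ≈ 51.15 km. ✓

x ≈ 163.9 km, y ≈ -46.6 km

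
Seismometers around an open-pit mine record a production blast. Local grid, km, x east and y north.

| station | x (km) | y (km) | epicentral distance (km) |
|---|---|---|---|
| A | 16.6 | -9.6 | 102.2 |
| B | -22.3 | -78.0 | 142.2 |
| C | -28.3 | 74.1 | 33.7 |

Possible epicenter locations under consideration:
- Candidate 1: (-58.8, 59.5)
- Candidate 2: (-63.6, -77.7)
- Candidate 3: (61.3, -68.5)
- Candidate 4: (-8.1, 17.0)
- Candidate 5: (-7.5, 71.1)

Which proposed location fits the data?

Candidate 1

For each candidate, compare |candidate − station| to the reported distance:
Candidate 1: residuals A 0.1, B 0.1, C 0.1 → max 0.1 km
Candidate 2: residuals A 3.0, B 100.9, C 122.2 → max 122.2 km
Candidate 3: residuals A 28.3, B 58.1, C 134.7 → max 134.7 km
Candidate 4: residuals A 65.9, B 46.1, C 26.9 → max 65.9 km
Candidate 5: residuals A 18.0, B 7.6, C 12.7 → max 18.0 km
Only Candidate 1 has all residuals ≈ 0.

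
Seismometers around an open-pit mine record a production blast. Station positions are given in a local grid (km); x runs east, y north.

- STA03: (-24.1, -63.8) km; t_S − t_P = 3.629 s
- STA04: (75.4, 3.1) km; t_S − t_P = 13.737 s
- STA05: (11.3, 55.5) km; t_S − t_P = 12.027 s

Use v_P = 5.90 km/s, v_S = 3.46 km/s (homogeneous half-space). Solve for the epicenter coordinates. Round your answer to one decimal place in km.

Distance from S−P lag: d = Δt · v_P v_S / (v_P − v_S) = Δt · (5.90·3.46)/(5.90−3.46) ≈ 8.3664·Δt.
So d_STA03 = 30.36, d_STA04 = 114.93, d_STA05 = 100.62 km.
Circle about each station: (x + 24.1)² + (y + 63.8)² = 30.36²; (x − 75.4)² + (y − 3.1)² = 114.93²; (x − 11.3)² + (y − 55.5)² = 100.62².
Subtracting pairs of circle equations eliminates x²+y² and gives linear equations (the radical axes):
199.0 x + 133.8 y = -11243.66
70.8 x + 238.6 y = -10645.96
Solving the 2×2 system: x ≈ -33.1, y ≈ -34.8 km.
Check against STA03 (with the unrounded x, y): √((x + 24.1)²+(y + 63.8)²) = 30.37 ≈ 30.36 km. ✓

(-33.1, -34.8)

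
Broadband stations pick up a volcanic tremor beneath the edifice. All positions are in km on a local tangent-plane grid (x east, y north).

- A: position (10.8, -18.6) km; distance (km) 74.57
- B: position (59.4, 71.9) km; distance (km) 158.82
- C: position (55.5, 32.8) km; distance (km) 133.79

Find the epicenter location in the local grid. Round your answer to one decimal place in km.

Circle about each station: (x − 10.8)² + (y + 18.6)² = 74.57²; (x − 59.4)² + (y − 71.9)² = 158.82²; (x − 55.5)² + (y − 32.8)² = 133.79².
Subtracting pairs of circle equations eliminates x²+y² and gives linear equations (the radical axes):
97.2 x + 181.0 y = -11427.74
89.4 x + 102.8 y = -8645.59
Solving the 2×2 system: x ≈ -63.0, y ≈ -29.3 km.

(-63.0, -29.3)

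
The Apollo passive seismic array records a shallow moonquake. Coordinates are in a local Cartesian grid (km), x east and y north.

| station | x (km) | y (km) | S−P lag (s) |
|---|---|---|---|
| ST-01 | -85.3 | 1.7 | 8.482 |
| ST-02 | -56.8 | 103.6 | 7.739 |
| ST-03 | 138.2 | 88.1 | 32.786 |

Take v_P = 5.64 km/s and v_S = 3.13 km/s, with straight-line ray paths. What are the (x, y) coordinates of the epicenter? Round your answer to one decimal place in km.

Distance from S−P lag: d = Δt · v_P v_S / (v_P − v_S) = Δt · (5.64·3.13)/(5.64−3.13) ≈ 7.0331·Δt.
So d_ST-01 = 59.66, d_ST-02 = 54.43, d_ST-03 = 230.59 km.
Circle about each station: (x + 85.3)² + (y − 1.7)² = 59.66²; (x + 56.8)² + (y − 103.6)² = 54.43²; (x − 138.2)² + (y − 88.1)² = 230.59².
Subtracting the ST-01 equation from the ST-02 and ST-03 equations removes the quadratic terms:
57.0 x + 203.8 y = 7276.91
447.0 x + 172.8 y = -30030.56
Solving the 2×2 system: x ≈ -90.8, y ≈ 61.1 km.

-90.8 km east, 61.1 km north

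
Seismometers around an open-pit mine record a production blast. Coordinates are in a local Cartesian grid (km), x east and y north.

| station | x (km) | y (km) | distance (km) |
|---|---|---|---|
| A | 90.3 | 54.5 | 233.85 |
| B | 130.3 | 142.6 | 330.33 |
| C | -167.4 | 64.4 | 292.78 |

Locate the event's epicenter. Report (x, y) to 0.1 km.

Circle about each station: (x − 90.3)² + (y − 54.5)² = 233.85²; (x − 130.3)² + (y − 142.6)² = 330.33²; (x + 167.4)² + (y − 64.4)² = 292.78².
Subtracting pairs of circle equations eliminates x²+y² and gives linear equations (the radical axes):
80.0 x + 176.2 y = -28243.58
-515.4 x + 19.8 y = -9988.53
Solving the 2×2 system: x ≈ 13.0, y ≈ -166.2 km.
Check against A (with the unrounded x, y): √((x − 90.3)²+(y − 54.5)²) = 233.84 ≈ 233.85 km. ✓

(13.0, -166.2)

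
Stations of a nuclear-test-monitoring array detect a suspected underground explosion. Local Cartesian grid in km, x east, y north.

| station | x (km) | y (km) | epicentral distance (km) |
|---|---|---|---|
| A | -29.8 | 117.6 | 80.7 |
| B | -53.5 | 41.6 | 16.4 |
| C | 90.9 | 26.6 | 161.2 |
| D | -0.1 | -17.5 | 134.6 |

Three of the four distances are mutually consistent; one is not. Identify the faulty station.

D

Solve using three stations at a time. Using A, B, C (subtract circle equations pairwise → linear system) gives (x, y) ≈ (-69.0, 47.1).
Distances from that point to each station vs reported:
  A: calculated 80.7 vs reported 80.7 → residual 0.0 km
  B: calculated 16.4 vs reported 16.4 → residual 0.0 km
  C: calculated 161.2 vs reported 161.2 → residual 0.0 km
  D: calculated 94.4 vs reported 134.6 → residual 40.2 km
A, B, C are mutually consistent (residuals ≈ 0); D is off by 40.2 km.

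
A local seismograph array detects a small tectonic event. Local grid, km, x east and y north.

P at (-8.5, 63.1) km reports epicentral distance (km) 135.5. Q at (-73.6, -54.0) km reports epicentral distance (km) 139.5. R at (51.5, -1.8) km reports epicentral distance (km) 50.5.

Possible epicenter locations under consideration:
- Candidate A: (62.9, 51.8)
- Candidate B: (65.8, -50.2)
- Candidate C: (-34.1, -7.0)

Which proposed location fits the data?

For each candidate, compare |candidate − station| to the reported distance:
Candidate A: residuals P 63.2, Q 33.2, R 4.3 → max 63.2 km
Candidate B: residuals P 0.0, Q 0.0, R 0.0 → max 0.0 km
Candidate C: residuals P 60.9, Q 78.1, R 35.3 → max 78.1 km
Only Candidate B has all residuals ≈ 0.

Candidate B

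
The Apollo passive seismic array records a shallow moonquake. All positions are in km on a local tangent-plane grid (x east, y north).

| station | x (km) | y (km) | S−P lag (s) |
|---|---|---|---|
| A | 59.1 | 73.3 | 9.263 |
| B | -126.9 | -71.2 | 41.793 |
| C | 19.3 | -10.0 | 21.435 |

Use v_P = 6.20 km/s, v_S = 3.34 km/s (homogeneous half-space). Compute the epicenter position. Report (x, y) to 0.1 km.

(112.1, 114.4)

Distance from S−P lag: d = Δt · v_P v_S / (v_P − v_S) = Δt · (6.20·3.34)/(6.20−3.34) ≈ 7.2406·Δt.
So d_A = 67.07, d_B = 302.60, d_C = 155.20 km.
Circle about each station: (x − 59.1)² + (y − 73.3)² = 67.07²; (x + 126.9)² + (y + 71.2)² = 302.60²; (x − 19.3)² + (y + 10.0)² = 155.20².
Subtracting the A equation from the B and C equations removes the quadratic terms:
-372.0 x − 289.0 y = -74761.03
-79.6 x − 166.6 y = -27981.87
Solving the 2×2 system: x ≈ 112.1, y ≈ 114.4 km.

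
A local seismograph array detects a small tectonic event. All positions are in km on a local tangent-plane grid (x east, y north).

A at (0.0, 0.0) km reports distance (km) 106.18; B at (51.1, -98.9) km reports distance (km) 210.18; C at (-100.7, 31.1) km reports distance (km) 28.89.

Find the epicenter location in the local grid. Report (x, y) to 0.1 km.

Circle about each station: x² + y² = 106.18²; (x − 51.1)² + (y + 98.9)² = 210.18²; (x + 100.7)² + (y − 31.1)² = 28.89².
Subtracting the A equation from the B and C equations removes the quadratic terms:
102.2 x − 197.8 y = -20509.02
-201.4 x + 62.2 y = 21547.26
Solving the 2×2 system: x ≈ -89.2, y ≈ 57.6 km.
Check against A (with the unrounded x, y): √(x²+y²) = 106.18 ≈ 106.18 km. ✓

x ≈ -89.2 km, y ≈ 57.6 km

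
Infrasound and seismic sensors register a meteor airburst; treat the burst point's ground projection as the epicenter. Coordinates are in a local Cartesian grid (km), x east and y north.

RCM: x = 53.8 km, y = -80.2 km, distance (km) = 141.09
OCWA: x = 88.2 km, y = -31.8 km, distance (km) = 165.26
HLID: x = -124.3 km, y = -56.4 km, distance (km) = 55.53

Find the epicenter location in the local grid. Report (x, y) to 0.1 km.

Circle about each station: (x − 53.8)² + (y + 80.2)² = 141.09²; (x − 88.2)² + (y + 31.8)² = 165.26²; (x + 124.3)² + (y + 56.4)² = 55.53².
Subtracting pairs of circle equations eliminates x²+y² and gives linear equations (the radical axes):
68.8 x + 96.8 y = -7940.48
-356.2 x + 47.6 y = 26127.78
Solving the 2×2 system: x ≈ -77.0, y ≈ -27.3 km.
Check against RCM (with the unrounded x, y): √((x − 53.8)²+(y + 80.2)²) = 141.09 ≈ 141.09 km. ✓

x ≈ -77.0 km, y ≈ -27.3 km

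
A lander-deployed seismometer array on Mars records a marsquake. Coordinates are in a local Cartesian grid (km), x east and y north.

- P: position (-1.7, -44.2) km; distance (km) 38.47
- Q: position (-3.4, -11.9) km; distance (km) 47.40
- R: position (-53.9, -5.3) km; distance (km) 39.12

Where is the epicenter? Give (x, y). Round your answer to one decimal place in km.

Circle about each station: (x + 1.7)² + (y + 44.2)² = 38.47²; (x + 3.4)² + (y + 11.9)² = 47.40²; (x + 53.9)² + (y + 5.3)² = 39.12².
Subtracting the P equation from the Q and R equations removes the quadratic terms:
-3.4 x + 64.6 y = -2570.18
-104.4 x + 77.8 y = 926.34
Solving the 2×2 system: x ≈ -40.1, y ≈ -41.9 km.

-40.1 km east, -41.9 km north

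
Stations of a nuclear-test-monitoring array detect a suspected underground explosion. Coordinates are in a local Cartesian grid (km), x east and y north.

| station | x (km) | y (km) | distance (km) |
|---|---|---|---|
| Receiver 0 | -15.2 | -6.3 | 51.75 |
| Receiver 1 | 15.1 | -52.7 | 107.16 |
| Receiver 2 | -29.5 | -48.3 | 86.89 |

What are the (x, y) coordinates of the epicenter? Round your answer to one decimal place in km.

Circle about each station: (x + 15.2)² + (y + 6.3)² = 51.75²; (x − 15.1)² + (y + 52.7)² = 107.16²; (x + 29.5)² + (y + 48.3)² = 86.89².
Subtracting pairs of circle equations eliminates x²+y² and gives linear equations (the radical axes):
60.6 x − 92.8 y = -6070.63
-28.6 x − 84.0 y = -1939.40
Solving the 2×2 system: x ≈ -42.6, y ≈ 37.6 km.

-42.6 km east, 37.6 km north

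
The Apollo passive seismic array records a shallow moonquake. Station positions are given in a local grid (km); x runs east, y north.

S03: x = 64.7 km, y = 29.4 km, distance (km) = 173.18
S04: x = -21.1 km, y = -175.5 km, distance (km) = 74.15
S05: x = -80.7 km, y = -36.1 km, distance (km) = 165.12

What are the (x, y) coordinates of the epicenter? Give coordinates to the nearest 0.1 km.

Circle about each station: (x − 64.7)² + (y − 29.4)² = 173.18²; (x + 21.1)² + (y + 175.5)² = 74.15²; (x + 80.7)² + (y + 36.1)² = 165.12².
Subtracting pairs of circle equations eliminates x²+y² and gives linear equations (the radical axes):
-171.6 x − 409.8 y = 50688.10
-290.8 x − 131.0 y = 5491.95
Solving the 2×2 system: x ≈ 45.4, y ≈ -142.7 km.

(45.4, -142.7)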